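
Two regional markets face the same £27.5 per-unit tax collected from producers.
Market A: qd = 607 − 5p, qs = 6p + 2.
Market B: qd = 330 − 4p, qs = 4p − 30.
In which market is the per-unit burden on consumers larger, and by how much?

Market A, by £1.25.

Market A: pre-tax p* = £55, q* = 332; post-tax q = 257; per-unit burden on consumers = £15.
Market B: pre-tax p* = £45, q* = 150; post-tax q = 95; per-unit burden on consumers = £13.75.
Difference: £15 vs £13.75 → market A is larger by £1.25.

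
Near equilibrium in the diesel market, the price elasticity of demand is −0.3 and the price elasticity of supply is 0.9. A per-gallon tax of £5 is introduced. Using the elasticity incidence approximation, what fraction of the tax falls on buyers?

Incidence ratio: buyers' share ≈ εs / (εs + |εd|) = 0.9 / (0.9 + 0.3) = 0.75.
Supply is the more elastic side, so buyers bear the larger share.

Buyers' share ≈ 0.75.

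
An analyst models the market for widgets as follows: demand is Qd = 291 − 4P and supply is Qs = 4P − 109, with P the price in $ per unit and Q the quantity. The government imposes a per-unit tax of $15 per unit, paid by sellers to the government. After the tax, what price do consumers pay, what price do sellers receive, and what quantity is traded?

Consumers pay $57.5; sellers receive $42.5; quantity = 61.

Before the tax: set 291 − 4P = 4P − 109 → P* = $50, Q* = 91.
With the tax collected from sellers, supply shifts: Qs = 4(P − 15) − 109.
New equilibrium: consumers pay $57.5, sellers receive $42.5, Q = 61. (Wedge: Pb − Ps = 15.)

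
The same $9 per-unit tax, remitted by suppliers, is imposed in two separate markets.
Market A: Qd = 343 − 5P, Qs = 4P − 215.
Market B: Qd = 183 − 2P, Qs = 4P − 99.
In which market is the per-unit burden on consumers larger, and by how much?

Market B, by $2.

Market A: pre-tax P* = $62, Q* = 33; post-tax Q = 13; per-unit burden on consumers = $4.
Market B: pre-tax P* = $47, Q* = 89; post-tax Q = 77; per-unit burden on consumers = $6.
Difference: $4 vs $6 → market B is larger by $2.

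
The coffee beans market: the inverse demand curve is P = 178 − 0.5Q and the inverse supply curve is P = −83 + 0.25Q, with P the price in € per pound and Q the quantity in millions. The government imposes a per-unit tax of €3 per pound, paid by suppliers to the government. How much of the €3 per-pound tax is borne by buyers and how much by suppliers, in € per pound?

Buyers bear €2 per pound; suppliers bear €1 per pound.

Rewrite in direct form: Qd = 356 − 2P and Qs = 4P + 332.
Without the tax, 356 − 2P = 4P + 332 gives 6P = 24, so P* = €4 and Q* = 348.
With the tax collected from suppliers, supply shifts: Qs = 4(P − 3) + 332.
New equilibrium: buyers pay €6, suppliers receive €3, Q = 344. (Wedge: Pb − Ps = 3.)
Burden on buyers: €2; on suppliers: €1. (They sum to €3.)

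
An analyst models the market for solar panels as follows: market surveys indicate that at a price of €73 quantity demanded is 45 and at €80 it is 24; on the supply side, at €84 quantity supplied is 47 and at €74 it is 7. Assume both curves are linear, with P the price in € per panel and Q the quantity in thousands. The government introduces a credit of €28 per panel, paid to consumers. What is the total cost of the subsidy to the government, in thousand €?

Government outlay = €2100 thousand.

Demand slope: (24 − 45)/(80 − 73) = -3, so Qd = 264 − 3P.
Supply slope: (7 − 47)/(74 − 84) = 4, so Qs = 4P − 289.
Without the subsidy, 264 − 3P = 4P − 289 gives 7P = 553, so P* = €79 and Q* = 27.
With a per-unit subsidy paid to consumers, each effectively pays P − 28, so demand becomes Qd = 264 − 3(P − 28).
New equilibrium: consumers pay €63, sellers receive €91, Q = 75. (Wedge: Pb − Ps = −28.)
Outlay = t · Q = 28 · 75 = €2100.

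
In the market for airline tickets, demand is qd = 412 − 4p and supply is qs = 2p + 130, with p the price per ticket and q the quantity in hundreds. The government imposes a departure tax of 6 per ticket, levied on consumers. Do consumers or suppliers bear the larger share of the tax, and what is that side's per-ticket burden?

Suppliers bear the larger share: 4 per ticket.

Before the tax: set 412 − 4p = 2p + 130 → p* = 47, q* = 224.
With the tax collected from consumers, demand (in seller-price terms) shifts: qd = 412 − 4(p + 6).
Solving gives q = 216 with consumers paying 49 and suppliers receiving 43 (the 6 wedge).
Per-ticket burden: consumers 2, suppliers 4.
Suppliers take the larger share because supply is less price-elastic here (demand slope 4 vs supply slope 2).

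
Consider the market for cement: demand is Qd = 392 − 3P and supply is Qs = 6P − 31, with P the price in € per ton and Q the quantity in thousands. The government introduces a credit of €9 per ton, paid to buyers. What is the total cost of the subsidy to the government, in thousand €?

Government outlay = €2421 thousand.

Before the subsidy: set 392 − 3P = 6P − 31 → P* = €47, Q* = 251.
With a per-unit subsidy paid to buyers, each effectively pays P − 9, so demand becomes Qd = 392 − 3(P − 9).
Solving gives Q = 269 with buyers paying €41 and sellers receiving €50 (the €9 wedge).
Outlay = t · Q = 9 · 269 = €2421.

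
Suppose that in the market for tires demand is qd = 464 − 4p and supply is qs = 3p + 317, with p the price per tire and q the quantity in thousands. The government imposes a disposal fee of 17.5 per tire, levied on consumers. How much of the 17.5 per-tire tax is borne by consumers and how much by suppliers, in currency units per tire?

Without the tax, 464 − 4p = 3p + 317 gives 7p = 147, so p* = 21 and q* = 380.
With the tax collected from consumers, demand (in seller-price terms) shifts: qd = 464 − 4(p + 17.5).
Solving gives q = 350 with consumers paying 28.5 and suppliers receiving 11 (the 17.5 wedge).
Burden on consumers: 7.5; on suppliers: 10. (They sum to 17.5.)

Consumers bear 7.5 per tire; suppliers bear 10 per tire.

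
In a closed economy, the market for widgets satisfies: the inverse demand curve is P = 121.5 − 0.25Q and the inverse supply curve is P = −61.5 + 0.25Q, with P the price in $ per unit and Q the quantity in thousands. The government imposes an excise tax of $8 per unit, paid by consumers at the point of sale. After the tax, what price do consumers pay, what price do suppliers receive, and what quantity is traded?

Consumers pay $34; suppliers receive $26; quantity = 350.

Inverting to Q(P) form: Qd = 486 − 4P; Qs = 4P + 246.
Without the tax, 486 − 4P = 4P + 246 gives 8P = 240, so P* = $30 and Q* = 366.
With the tax collected from consumers, demand (in seller-price terms) shifts: Qd = 486 − 4(P + 8).
Solving gives Q = 350 with consumers paying $34 and suppliers receiving $26 (the $8 wedge).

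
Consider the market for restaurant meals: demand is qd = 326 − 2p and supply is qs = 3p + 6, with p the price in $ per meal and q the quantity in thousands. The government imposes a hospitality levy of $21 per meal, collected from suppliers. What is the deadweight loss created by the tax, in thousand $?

Before the tax: set 326 − 2p = 3p + 6 → p* = $64, q* = 198.
With the tax collected from suppliers, supply shifts: qs = 3(p − 21) + 6.
Solving gives q = 172.8 with buyers paying $76.6 and suppliers receiving $55.6 (the $21 wedge).
Quantity falls by |ΔQ| = |198 − 172.8| = 25.2.
DWL = ½ · t · |ΔQ| = ½ · 21 · 25.2 = $264.6.

Deadweight loss = $264.6 thousand.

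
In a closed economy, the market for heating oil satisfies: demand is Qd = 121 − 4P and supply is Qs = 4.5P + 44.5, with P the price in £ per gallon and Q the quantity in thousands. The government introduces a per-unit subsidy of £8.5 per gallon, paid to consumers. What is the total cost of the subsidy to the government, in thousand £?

Government outlay = £875.5 thousand.

Before the subsidy: set 121 − 4P = 4.5P + 44.5 → P* = £9, Q* = 85.
With a per-unit subsidy paid to consumers, each effectively pays P − 8.5, so demand becomes Qd = 121 − 4(P − 8.5).
New equilibrium: consumers pay £4.5, suppliers receive £13, Q = 103. (Wedge: Pb − Ps = −8.5.)
Outlay = t · Q = 8.5 · 103 = £875.5.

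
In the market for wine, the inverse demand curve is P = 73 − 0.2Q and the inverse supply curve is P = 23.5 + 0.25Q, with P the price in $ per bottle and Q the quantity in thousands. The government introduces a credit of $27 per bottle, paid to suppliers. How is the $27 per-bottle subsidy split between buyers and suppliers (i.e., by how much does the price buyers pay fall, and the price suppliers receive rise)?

Rewrite in direct form: Qd = 365 − 5P and Qs = 4P − 94.
Without the subsidy, 365 − 5P = 4P − 94 gives 9P = 459, so P* = $51 and Q* = 110.
With a per-unit subsidy paid to suppliers, each receives P + 27 per unit sold, so supply becomes Qs = 4(P + 27) − 94.
New equilibrium: buyers pay $39, suppliers receive $66, Q = 170. (Wedge: Pb − Ps = −27.)
Gain to buyers: $12; to suppliers: $15. (They sum to $27.)

Buyers gain $12 per bottle; suppliers gain $15 per bottle.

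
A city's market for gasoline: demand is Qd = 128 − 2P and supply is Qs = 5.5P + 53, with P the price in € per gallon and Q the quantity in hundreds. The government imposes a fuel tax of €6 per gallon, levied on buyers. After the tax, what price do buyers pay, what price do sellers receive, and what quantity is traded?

Buyers pay €14.4; sellers receive €8.4; quantity = 99.2.

Before the tax: set 128 − 2P = 5.5P + 53 → P* = €10, Q* = 108.
With the tax collected from buyers, demand (in seller-price terms) shifts: Qd = 128 − 2(P + 6).
Solving gives Q = 99.2 with buyers paying €14.4 and sellers receiving €8.4 (the €6 wedge).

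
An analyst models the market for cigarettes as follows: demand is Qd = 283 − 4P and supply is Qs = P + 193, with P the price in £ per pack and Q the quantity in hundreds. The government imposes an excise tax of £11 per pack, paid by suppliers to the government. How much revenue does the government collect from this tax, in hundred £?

Tax revenue = £2224.2 hundred.

Without the tax, 283 − 4P = P + 193 gives 5P = 90, so P* = £18 and Q* = 211.
With the tax collected from suppliers, supply shifts: Qs = (P − 11) + 193.
Solving gives Q = 202.2 with buyers paying £20.2 and suppliers receiving £9.2 (the £11 wedge).
Revenue = t · Q = 11 · 202.2 = £2224.2.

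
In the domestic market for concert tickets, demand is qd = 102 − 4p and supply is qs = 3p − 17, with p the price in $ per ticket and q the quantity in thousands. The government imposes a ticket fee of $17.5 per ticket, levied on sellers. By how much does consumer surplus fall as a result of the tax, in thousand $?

Without the tax, 102 − 4p = 3p − 17 gives 7p = 119, so p* = $17 and q* = 34.
With the tax collected from sellers, supply shifts: qs = 3(p − 17.5) − 17.
Solving gives q = 4 with buyers paying $24.5 and sellers receiving $7 (the $17.5 wedge).
ΔCS is the trapezoid between Q = 4 and Q = 34 of height $7.5: ½ · (34 + 4) · 7.5 = $142.5.

Consumer surplus falls by $142.5 thousand.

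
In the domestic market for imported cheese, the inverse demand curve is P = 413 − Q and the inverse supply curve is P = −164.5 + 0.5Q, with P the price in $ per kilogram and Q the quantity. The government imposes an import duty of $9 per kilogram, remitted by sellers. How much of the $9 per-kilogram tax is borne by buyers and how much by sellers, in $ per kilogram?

Buyers bear $6 per kilogram; sellers bear $3 per kilogram.

Inverting to Q(P) form: Qd = 413 − P; Qs = 2P + 329.
Without the tax, 413 − P = 2P + 329 gives 3P = 84, so P* = $28 and Q* = 385.
With the tax collected from sellers, supply shifts: Qs = 2(P − 9) + 329.
Solving gives Q = 379 with buyers paying $34 and sellers receiving $25 (the $9 wedge).
Burden on buyers: $6; on sellers: $3. (They sum to $9.)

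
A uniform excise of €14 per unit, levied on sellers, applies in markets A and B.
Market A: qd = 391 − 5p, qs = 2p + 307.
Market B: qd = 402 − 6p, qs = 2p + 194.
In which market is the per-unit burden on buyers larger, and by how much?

Market A, by €0.5.

Market A: pre-tax p* = €12, q* = 331; post-tax q = 311; per-unit burden on buyers = €4.
Market B: pre-tax p* = €26, q* = 246; post-tax q = 225; per-unit burden on buyers = €3.5.
Difference: €4 vs €3.5 → market A is larger by €0.5.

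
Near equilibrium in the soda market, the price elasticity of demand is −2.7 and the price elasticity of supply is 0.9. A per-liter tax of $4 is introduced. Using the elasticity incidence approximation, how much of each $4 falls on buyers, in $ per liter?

Incidence ratio: buyers' share ≈ εs / (εs + |εd|) = 0.9 / (0.9 + 2.7) = 0.25.
So buyers bear ≈ 0.25 × $4 = $1; producers bear $3.

Buyers bear ≈ $1 per liter.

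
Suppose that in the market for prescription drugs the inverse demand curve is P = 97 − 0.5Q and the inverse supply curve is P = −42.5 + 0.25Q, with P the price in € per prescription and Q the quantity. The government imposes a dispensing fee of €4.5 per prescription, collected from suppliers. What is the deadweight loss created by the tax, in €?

Deadweight loss = €13.5.

Inverting to Q(P) form: Qd = 194 − 2P; Qs = 4P + 170.
Without the tax, 194 − 2P = 4P + 170 gives 6P = 24, so P* = €4 and Q* = 186.
With the tax collected from suppliers, supply shifts: Qs = 4(P − 4.5) + 170.
New equilibrium: consumers pay €7, suppliers receive €2.5, Q = 180. (Wedge: Pb − Ps = 4.5.)
Quantity falls by |ΔQ| = |186 − 180| = 6.
DWL = ½ · t · |ΔQ| = ½ · 4.5 · 6 = €13.5.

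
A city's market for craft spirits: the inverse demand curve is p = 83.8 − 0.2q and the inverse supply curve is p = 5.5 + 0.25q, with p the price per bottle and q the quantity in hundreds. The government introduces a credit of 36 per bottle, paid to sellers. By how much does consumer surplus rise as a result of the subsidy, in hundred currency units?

Rewrite in direct form: qd = 419 − 5p and qs = 4p − 22.
Before the subsidy: set 419 − 5p = 4p − 22 → p* = 49, q* = 174.
With a per-unit subsidy paid to sellers, each receives p + 36 per unit sold, so supply becomes qs = 4(p + 36) − 22.
New equilibrium: consumers pay 33, sellers receive 69, q = 254. (Wedge: pb − ps = −36.)
ΔCS is the trapezoid between Q = 254 and Q = 174 of height 16: ½ · (174 + 254) · 16 = 3424.

Consumer surplus rises by 3424 hundred.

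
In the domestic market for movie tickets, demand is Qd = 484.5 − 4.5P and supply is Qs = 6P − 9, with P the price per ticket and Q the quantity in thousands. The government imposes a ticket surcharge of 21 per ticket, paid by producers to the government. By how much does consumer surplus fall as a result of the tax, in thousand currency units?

Consumer surplus falls by 2952 thousand.

Without the tax, 484.5 − 4.5P = 6P − 9 gives 10.5P = 493.5, so P* = 47 and Q* = 273.
With the tax collected from producers, supply shifts: Qs = 6(P − 21) − 9.
Solving gives Q = 219 with consumers paying 59 and producers receiving 38 (the 21 wedge).
ΔCS is the trapezoid between Q = 219 and Q = 273 of height 12: ½ · (273 + 219) · 12 = 2952.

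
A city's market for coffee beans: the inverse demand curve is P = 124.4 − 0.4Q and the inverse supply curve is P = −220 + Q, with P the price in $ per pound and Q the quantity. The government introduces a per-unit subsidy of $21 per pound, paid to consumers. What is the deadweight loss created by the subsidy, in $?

Deadweight loss = $157.5.

Inverting to Q(P) form: Qd = 311 − 2.5P; Qs = P + 220.
Before the subsidy: set 311 − 2.5P = P + 220 → P* = $26, Q* = 246.
With a per-unit subsidy paid to consumers, each effectively pays P − 21, so demand becomes Qd = 311 − 2.5(P − 21).
New equilibrium: consumers pay $20, sellers receive $41, Q = 261. (Wedge: Pb − Ps = −21.)
Quantity rises by |ΔQ| = |246 − 261| = 15.
DWL = ½ · t · |ΔQ| = ½ · 21 · 15 = $157.5.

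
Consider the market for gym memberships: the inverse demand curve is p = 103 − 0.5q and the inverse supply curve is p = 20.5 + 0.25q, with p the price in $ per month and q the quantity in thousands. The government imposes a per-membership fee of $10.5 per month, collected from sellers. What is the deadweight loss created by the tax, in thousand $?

Rewrite in direct form: qd = 206 − 2p and qs = 4p − 82.
Without the tax, 206 − 2p = 4p − 82 gives 6p = 288, so p* = $48 and q* = 110.
With the tax collected from sellers, supply shifts: qs = 4(p − 10.5) − 82.
Solving gives q = 96 with buyers paying $55 and sellers receiving $44.5 (the $10.5 wedge).
Quantity falls by |ΔQ| = |110 − 96| = 14.
DWL = ½ · t · |ΔQ| = ½ · 10.5 · 14 = $73.5.

Deadweight loss = $73.5 thousand.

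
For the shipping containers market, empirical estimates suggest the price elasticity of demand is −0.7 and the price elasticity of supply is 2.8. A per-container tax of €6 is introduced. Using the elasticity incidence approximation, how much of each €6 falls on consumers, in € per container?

Consumers bear ≈ €4.8 per container.

Incidence ratio: consumers' share ≈ εs / (εs + |εd|) = 2.8 / (2.8 + 0.7) = 0.8.
So consumers bear ≈ 0.8 × €6 = €4.8; suppliers bear €1.2.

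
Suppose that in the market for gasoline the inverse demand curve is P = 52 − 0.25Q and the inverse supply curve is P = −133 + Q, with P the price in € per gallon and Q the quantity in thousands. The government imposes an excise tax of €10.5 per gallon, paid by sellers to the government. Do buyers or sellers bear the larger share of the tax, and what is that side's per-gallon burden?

Inverting to Q(P) form: Qd = 208 − 4P; Qs = P + 133.
Before the tax: set 208 − 4P = P + 133 → P* = €15, Q* = 148.
With the tax collected from sellers, supply shifts: Qs = (P − 10.5) + 133.
New equilibrium: buyers pay €17.1, sellers receive €6.6, Q = 139.6. (Wedge: Pb − Ps = 10.5.)
Per-gallon burden: buyers €2.1, sellers €8.4.
Sellers take the larger share because supply is less price-elastic here (demand slope 4 vs supply slope 1).

Sellers bear the larger share: €8.4 per gallon.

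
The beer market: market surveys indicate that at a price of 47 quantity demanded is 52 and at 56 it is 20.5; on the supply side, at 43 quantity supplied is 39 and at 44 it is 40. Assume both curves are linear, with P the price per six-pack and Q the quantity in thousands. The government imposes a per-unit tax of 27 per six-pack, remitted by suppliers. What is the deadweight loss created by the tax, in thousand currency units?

Demand slope: (20.5 − 52)/(56 − 47) = -3.5, so Qd = 216.5 − 3.5P.
Supply slope: (40 − 39)/(44 − 43) = 1, so Qs = P − 4.
Before the tax: set 216.5 − 3.5P = P − 4 → P* = 49, Q* = 45.
With the tax collected from suppliers, supply shifts: Qs = (P − 27) − 4.
Solving gives Q = 24 with consumers paying 55 and suppliers receiving 28 (the 27 wedge).
Quantity falls by |ΔQ| = |45 − 24| = 21.
DWL = ½ · t · |ΔQ| = ½ · 27 · 21 = 283.5.

Deadweight loss = 283.5 thousand.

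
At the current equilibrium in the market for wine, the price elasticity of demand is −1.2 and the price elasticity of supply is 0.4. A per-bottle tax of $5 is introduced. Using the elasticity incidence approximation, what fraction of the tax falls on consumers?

Consumers' share ≈ 0.25.

Incidence ratio: consumers' share ≈ εs / (εs + |εd|) = 0.4 / (0.4 + 1.2) = 0.25.
Supply is the less elastic side, so consumers bear the smaller share.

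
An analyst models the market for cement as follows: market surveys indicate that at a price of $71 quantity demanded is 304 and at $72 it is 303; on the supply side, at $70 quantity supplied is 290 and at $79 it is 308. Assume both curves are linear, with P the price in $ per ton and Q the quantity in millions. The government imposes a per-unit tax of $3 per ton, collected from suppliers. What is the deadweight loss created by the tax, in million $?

Demand slope: (303 − 304)/(72 − 71) = -1, so Qd = 375 − P.
Supply slope: (308 − 290)/(79 − 70) = 2, so Qs = 2P + 150.
Before the tax: set 375 − P = 2P + 150 → P* = $75, Q* = 300.
With the tax collected from suppliers, supply shifts: Qs = 2(P − 3) + 150.
New equilibrium: consumers pay $77, suppliers receive $74, Q = 298. (Wedge: Pb − Ps = 3.)
Quantity falls by |ΔQ| = |300 − 298| = 2.
DWL = ½ · t · |ΔQ| = ½ · 3 · 2 = $3.

Deadweight loss = $3 million.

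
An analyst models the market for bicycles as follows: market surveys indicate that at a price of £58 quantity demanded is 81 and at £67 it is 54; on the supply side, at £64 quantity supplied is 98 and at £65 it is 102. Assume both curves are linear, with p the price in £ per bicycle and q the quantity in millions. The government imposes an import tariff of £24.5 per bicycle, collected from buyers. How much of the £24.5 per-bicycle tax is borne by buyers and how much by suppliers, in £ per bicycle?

Buyers bear £14 per bicycle; suppliers bear £10.5 per bicycle.

Demand slope: (54 − 81)/(67 − 58) = -3, so qd = 255 − 3p.
Supply slope: (102 − 98)/(65 − 64) = 4, so qs = 4p − 158.
Without the tax, 255 − 3p = 4p − 158 gives 7p = 413, so p* = £59 and q* = 78.
With the tax collected from buyers, demand (in seller-price terms) shifts: qd = 255 − 3(p + 24.5).
Solving gives q = 36 with buyers paying £73 and suppliers receiving £48.5 (the £24.5 wedge).
Burden on buyers: £14; on suppliers: £10.5. (They sum to £24.5.)
The less price-elastic side of the market bears the larger share of a per-unit tax.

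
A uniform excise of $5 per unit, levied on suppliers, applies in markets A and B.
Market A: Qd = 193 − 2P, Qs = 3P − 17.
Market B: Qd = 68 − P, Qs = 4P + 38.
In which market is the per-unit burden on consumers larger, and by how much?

Market A: pre-tax P* = $42, Q* = 109; post-tax Q = 103; per-unit burden on consumers = $3.
Market B: pre-tax P* = $6, Q* = 62; post-tax Q = 58; per-unit burden on consumers = $4.
Difference: $3 vs $4 → market B is larger by $1.

Market B, by $1.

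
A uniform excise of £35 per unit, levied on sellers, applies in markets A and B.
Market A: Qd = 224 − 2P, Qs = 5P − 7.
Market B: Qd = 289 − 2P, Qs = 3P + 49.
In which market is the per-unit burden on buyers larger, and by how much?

Market A: pre-tax P* = £33, Q* = 158; post-tax Q = 108; per-unit burden on buyers = £25.
Market B: pre-tax P* = £48, Q* = 193; post-tax Q = 151; per-unit burden on buyers = £21.
Difference: £25 vs £21 → market A is larger by £4.

Market A, by £4.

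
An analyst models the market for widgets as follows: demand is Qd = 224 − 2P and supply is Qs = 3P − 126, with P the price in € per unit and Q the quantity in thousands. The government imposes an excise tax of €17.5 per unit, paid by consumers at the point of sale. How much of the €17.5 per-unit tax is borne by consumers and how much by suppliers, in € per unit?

Consumers bear €10.5 per unit; suppliers bear €7 per unit.

Without the tax, 224 − 2P = 3P − 126 gives 5P = 350, so P* = €70 and Q* = 84.
With the tax collected from consumers, demand (in seller-price terms) shifts: Qd = 224 − 2(P + 17.5).
Solving gives Q = 63 with consumers paying €80.5 and suppliers receiving €63 (the €17.5 wedge).
Burden on consumers: €10.5; on suppliers: €7. (They sum to €17.5.)
The less price-elastic side of the market bears the larger share of a per-unit tax.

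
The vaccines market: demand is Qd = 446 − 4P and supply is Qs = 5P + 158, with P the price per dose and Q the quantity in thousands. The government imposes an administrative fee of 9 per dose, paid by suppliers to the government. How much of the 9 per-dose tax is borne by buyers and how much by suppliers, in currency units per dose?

Buyers bear 5 per dose; suppliers bear 4 per dose.

Without the tax, 446 − 4P = 5P + 158 gives 9P = 288, so P* = 32 and Q* = 318.
With the tax collected from suppliers, supply shifts: Qs = 5(P − 9) + 158.
Solving gives Q = 298 with buyers paying 37 and suppliers receiving 28 (the 9 wedge).
Burden on buyers: 5; on suppliers: 4. (They sum to 9.)
The less price-elastic side of the market bears the larger share of a per-unit tax.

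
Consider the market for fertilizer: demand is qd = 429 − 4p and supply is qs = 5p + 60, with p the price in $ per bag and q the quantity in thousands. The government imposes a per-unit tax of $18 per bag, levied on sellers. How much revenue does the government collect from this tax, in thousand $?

Before the tax: set 429 − 4p = 5p + 60 → p* = $41, q* = 265.
With the tax collected from sellers, supply shifts: qs = 5(p − 18) + 60.
Solving gives q = 225 with buyers paying $51 and sellers receiving $33 (the $18 wedge).
Revenue = t · Q = 18 · 225 = $4050.

Tax revenue = $4050 thousand.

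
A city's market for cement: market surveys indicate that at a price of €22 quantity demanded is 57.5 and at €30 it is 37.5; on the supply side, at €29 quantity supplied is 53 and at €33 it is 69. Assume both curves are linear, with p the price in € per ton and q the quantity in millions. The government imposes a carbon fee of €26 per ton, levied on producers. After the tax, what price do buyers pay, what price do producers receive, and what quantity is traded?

Demand slope: (37.5 − 57.5)/(30 − 22) = -2.5, so qd = 112.5 − 2.5p.
Supply slope: (69 − 53)/(33 − 29) = 4, so qs = 4p − 63.
Before the tax: set 112.5 − 2.5p = 4p − 63 → p* = €27, q* = 45.
With the tax collected from producers, supply shifts: qs = 4(p − 26) − 63.
Solving gives q = 5 with buyers paying €43 and producers receiving €17 (the €26 wedge).
The less price-elastic side of the market bears the larger share of a per-unit tax.

Buyers pay €43; producers receive €17; quantity = 5.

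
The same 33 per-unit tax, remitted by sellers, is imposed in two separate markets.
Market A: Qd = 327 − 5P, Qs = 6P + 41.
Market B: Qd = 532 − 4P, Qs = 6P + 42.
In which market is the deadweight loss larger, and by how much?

Market A: pre-tax P* = 26, Q* = 197; post-tax Q = 107; deadweight loss = 1485.
Market B: pre-tax P* = 49, Q* = 336; post-tax Q = 256.8; deadweight loss = 1306.8.
Difference: 1485 vs 1306.8 → market A is larger by 178.2.

Market A, by 178.2.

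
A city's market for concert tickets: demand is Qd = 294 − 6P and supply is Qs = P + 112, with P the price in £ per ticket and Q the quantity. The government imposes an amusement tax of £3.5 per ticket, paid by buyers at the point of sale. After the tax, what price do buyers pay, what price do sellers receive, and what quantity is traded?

Before the tax: set 294 − 6P = P + 112 → P* = £26, Q* = 138.
With the tax collected from buyers, demand (in seller-price terms) shifts: Qd = 294 − 6(P + 3.5).
Solving gives Q = 135 with buyers paying £26.5 and sellers receiving £23 (the £3.5 wedge).
The less price-elastic side of the market bears the larger share of a per-unit tax.

Buyers pay £26.5; sellers receive £23; quantity = 135.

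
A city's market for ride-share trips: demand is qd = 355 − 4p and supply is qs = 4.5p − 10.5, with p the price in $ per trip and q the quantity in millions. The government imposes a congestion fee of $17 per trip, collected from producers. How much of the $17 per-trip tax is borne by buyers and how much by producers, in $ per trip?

Buyers bear $9 per trip; producers bear $8 per trip.

Before the tax: set 355 − 4p = 4.5p − 10.5 → p* = $43, q* = 183.
With the tax collected from producers, supply shifts: qs = 4.5(p − 17) − 10.5.
Solving gives q = 147 with buyers paying $52 and producers receiving $35 (the $17 wedge).
Burden on buyers: $9; on producers: $8. (They sum to $17.)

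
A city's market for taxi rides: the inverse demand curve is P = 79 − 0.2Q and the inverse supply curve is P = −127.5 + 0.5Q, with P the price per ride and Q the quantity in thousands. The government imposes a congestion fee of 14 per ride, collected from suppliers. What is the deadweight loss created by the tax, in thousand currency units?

Inverting to Q(P) form: Qd = 395 − 5P; Qs = 2P + 255.
Without the tax, 395 − 5P = 2P + 255 gives 7P = 140, so P* = 20 and Q* = 295.
With the tax collected from suppliers, supply shifts: Qs = 2(P − 14) + 255.
Solving gives Q = 275 with consumers paying 24 and suppliers receiving 10 (the 14 wedge).
Quantity falls by |ΔQ| = |295 − 275| = 20.
DWL = ½ · t · |ΔQ| = ½ · 14 · 20 = 140.

Deadweight loss = 140 thousand.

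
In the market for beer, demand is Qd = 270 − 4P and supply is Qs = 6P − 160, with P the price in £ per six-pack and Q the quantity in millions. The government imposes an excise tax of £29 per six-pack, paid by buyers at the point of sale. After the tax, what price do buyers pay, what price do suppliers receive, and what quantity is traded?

Buyers pay £60.4; suppliers receive £31.4; quantity = 28.4.

Without the tax, 270 − 4P = 6P − 160 gives 10P = 430, so P* = £43 and Q* = 98.
With the tax collected from buyers, demand (in seller-price terms) shifts: Qd = 270 − 4(P + 29).
Solving gives Q = 28.4 with buyers paying £60.4 and suppliers receiving £31.4 (the £29 wedge).
The less price-elastic side of the market bears the larger share of a per-unit tax.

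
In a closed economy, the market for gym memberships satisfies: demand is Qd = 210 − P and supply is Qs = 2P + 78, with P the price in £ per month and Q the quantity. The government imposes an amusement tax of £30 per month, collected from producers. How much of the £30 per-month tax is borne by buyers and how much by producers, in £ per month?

Buyers bear £20 per month; producers bear £10 per month.

Without the tax, 210 − P = 2P + 78 gives 3P = 132, so P* = £44 and Q* = 166.
With the tax collected from producers, supply shifts: Qs = 2(P − 30) + 78.
Solving gives Q = 146 with buyers paying £64 and producers receiving £34 (the £30 wedge).
Burden on buyers: £20; on producers: £10. (They sum to £30.)
The less price-elastic side of the market bears the larger share of a per-unit tax.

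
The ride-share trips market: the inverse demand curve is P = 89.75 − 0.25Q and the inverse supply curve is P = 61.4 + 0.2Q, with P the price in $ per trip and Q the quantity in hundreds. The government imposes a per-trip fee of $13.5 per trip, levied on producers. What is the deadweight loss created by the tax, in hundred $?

Inverting to Q(P) form: Qd = 359 − 4P; Qs = 5P − 307.
Without the tax, 359 − 4P = 5P − 307 gives 9P = 666, so P* = $74 and Q* = 63.
With the tax collected from producers, supply shifts: Qs = 5(P − 13.5) − 307.
New equilibrium: consumers pay $81.5, producers receive $68, Q = 33. (Wedge: Pb − Ps = 13.5.)
Quantity falls by |ΔQ| = |63 − 33| = 30.
DWL = ½ · t · |ΔQ| = ½ · 13.5 · 30 = $202.5.

Deadweight loss = $202.5 hundred.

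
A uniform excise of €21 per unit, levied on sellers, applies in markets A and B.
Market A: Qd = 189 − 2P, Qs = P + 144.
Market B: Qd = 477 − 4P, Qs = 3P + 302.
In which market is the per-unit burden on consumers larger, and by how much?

Market B, by €2.

Market A: pre-tax P* = €15, Q* = 159; post-tax Q = 145; per-unit burden on consumers = €7.
Market B: pre-tax P* = €25, Q* = 377; post-tax Q = 341; per-unit burden on consumers = €9.
Difference: €7 vs €9 → market B is larger by €2.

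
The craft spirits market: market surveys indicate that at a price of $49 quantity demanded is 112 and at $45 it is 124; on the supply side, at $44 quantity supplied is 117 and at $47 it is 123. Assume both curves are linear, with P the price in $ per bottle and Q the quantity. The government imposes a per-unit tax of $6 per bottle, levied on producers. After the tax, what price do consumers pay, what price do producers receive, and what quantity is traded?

Demand slope: (124 − 112)/(45 − 49) = -3, so Qd = 259 − 3P.
Supply slope: (123 − 117)/(47 − 44) = 2, so Qs = 2P + 29.
Before the tax: set 259 − 3P = 2P + 29 → P* = $46, Q* = 121.
With the tax collected from producers, supply shifts: Qs = 2(P − 6) + 29.
Solving gives Q = 113.8 with consumers paying $48.4 and producers receiving $42.4 (the $6 wedge).

Consumers pay $48.4; producers receive $42.4; quantity = 113.8.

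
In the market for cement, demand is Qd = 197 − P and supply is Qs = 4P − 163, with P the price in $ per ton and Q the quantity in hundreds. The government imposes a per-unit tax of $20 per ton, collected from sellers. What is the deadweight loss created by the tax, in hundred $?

Before the tax: set 197 − P = 4P − 163 → P* = $72, Q* = 125.
With the tax collected from sellers, supply shifts: Qs = 4(P − 20) − 163.
New equilibrium: consumers pay $88, sellers receive $68, Q = 109. (Wedge: Pb − Ps = 20.)
Quantity falls by |ΔQ| = |125 − 109| = 16.
DWL = ½ · t · |ΔQ| = ½ · 20 · 16 = $160.

Deadweight loss = $160 hundred.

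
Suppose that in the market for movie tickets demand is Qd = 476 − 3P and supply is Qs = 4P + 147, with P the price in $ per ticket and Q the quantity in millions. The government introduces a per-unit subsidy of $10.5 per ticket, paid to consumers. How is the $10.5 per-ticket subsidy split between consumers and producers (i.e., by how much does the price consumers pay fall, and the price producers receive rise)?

Consumers gain $6 per ticket; producers gain $4.5 per ticket.

Without the subsidy, 476 − 3P = 4P + 147 gives 7P = 329, so P* = $47 and Q* = 335.
With a per-unit subsidy paid to consumers, each effectively pays P − 10.5, so demand becomes Qd = 476 − 3(P − 10.5).
New equilibrium: consumers pay $41, producers receive $51.5, Q = 353. (Wedge: Pb − Ps = −10.5.)
Gain to consumers: $6; to producers: $4.5. (They sum to $10.5.)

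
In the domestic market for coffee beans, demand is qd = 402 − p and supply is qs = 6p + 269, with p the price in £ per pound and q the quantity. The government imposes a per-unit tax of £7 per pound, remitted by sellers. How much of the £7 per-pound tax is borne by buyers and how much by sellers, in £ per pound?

Buyers bear £6 per pound; sellers bear £1 per pound.

Without the tax, 402 − p = 6p + 269 gives 7p = 133, so p* = £19 and q* = 383.
With the tax collected from sellers, supply shifts: qs = 6(p − 7) + 269.
Solving gives q = 377 with buyers paying £25 and sellers receiving £18 (the £7 wedge).
Burden on buyers: £6; on sellers: £1. (They sum to £7.)
The less price-elastic side of the market bears the larger share of a per-unit tax.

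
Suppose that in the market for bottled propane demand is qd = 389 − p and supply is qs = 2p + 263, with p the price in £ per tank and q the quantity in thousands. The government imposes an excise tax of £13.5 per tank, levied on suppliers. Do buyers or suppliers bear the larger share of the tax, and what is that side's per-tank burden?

Before the tax: set 389 − p = 2p + 263 → p* = £42, q* = 347.
With the tax collected from suppliers, supply shifts: qs = 2(p − 13.5) + 263.
New equilibrium: buyers pay £51, suppliers receive £37.5, q = 338. (Wedge: pb − ps = 13.5.)
Per-tank burden: buyers £9, suppliers £4.5.
Buyers take the larger share because demand is less price-elastic here (demand slope 1 vs supply slope 2).
The less price-elastic side of the market bears the larger share of a per-unit tax.

Buyers bear the larger share: £9 per tank.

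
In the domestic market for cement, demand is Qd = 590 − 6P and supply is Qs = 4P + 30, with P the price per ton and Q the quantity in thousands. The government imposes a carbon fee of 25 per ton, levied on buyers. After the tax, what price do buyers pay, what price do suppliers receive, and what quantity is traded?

Without the tax, 590 − 6P = 4P + 30 gives 10P = 560, so P* = 56 and Q* = 254.
With the tax collected from buyers, demand (in seller-price terms) shifts: Qd = 590 − 6(P + 25).
New equilibrium: buyers pay 66, suppliers receive 41, Q = 194. (Wedge: Pb − Ps = 25.)

Buyers pay 66; suppliers receive 41; quantity = 194.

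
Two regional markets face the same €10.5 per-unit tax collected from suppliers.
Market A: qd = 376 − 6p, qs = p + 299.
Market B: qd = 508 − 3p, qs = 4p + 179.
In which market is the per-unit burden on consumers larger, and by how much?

Market B, by €4.5.

Market A: pre-tax p* = €11, q* = 310; post-tax q = 301; per-unit burden on consumers = €1.5.
Market B: pre-tax p* = €47, q* = 367; post-tax q = 349; per-unit burden on consumers = €6.
Difference: €1.5 vs €6 → market B is larger by €4.5.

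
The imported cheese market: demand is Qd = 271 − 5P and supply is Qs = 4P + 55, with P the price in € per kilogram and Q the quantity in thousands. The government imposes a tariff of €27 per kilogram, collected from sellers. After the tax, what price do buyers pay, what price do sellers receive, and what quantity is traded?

Buyers pay €36; sellers receive €9; quantity = 91.

Without the tax, 271 − 5P = 4P + 55 gives 9P = 216, so P* = €24 and Q* = 151.
With the tax collected from sellers, supply shifts: Qs = 4(P − 27) + 55.
Solving gives Q = 91 with buyers paying €36 and sellers receiving €9 (the €27 wedge).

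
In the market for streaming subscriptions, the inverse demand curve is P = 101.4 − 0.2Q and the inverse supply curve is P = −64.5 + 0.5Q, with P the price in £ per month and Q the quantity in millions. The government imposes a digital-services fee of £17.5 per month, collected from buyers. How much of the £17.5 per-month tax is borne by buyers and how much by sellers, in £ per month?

Buyers bear £5 per month; sellers bear £12.5 per month.

Rewrite in direct form: Qd = 507 − 5P and Qs = 2P + 129.
Before the tax: set 507 − 5P = 2P + 129 → P* = £54, Q* = 237.
With the tax collected from buyers, demand (in seller-price terms) shifts: Qd = 507 − 5(P + 17.5).
New equilibrium: buyers pay £59, sellers receive £41.5, Q = 212. (Wedge: Pb − Ps = 17.5.)
Burden on buyers: £5; on sellers: £12.5. (They sum to £17.5.)
The less price-elastic side of the market bears the larger share of a per-unit tax.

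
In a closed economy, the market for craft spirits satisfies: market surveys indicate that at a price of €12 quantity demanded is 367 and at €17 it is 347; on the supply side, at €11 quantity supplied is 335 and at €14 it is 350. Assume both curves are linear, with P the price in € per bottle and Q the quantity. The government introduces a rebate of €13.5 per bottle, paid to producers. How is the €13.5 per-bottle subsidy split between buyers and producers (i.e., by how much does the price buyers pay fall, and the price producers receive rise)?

Demand slope: (347 − 367)/(17 − 12) = -4, so Qd = 415 − 4P.
Supply slope: (350 − 335)/(14 − 11) = 5, so Qs = 5P + 280.
Without the subsidy, 415 − 4P = 5P + 280 gives 9P = 135, so P* = €15 and Q* = 355.
With a per-unit subsidy paid to producers, each receives P + 13.5 per unit sold, so supply becomes Qs = 5(P + 13.5) + 280.
Solving gives Q = 385 with buyers paying €7.5 and producers receiving €21 (the €13.5 wedge).
Gain to buyers: €7.5; to producers: €6. (They sum to €13.5.)

Buyers gain €7.5 per bottle; producers gain €6 per bottle.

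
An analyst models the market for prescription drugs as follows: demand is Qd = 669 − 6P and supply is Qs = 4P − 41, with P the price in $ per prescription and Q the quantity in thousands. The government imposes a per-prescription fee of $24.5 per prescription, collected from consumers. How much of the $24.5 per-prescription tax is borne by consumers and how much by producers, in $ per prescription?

Before the tax: set 669 − 6P = 4P − 41 → P* = $71, Q* = 243.
With the tax collected from consumers, demand (in seller-price terms) shifts: Qd = 669 − 6(P + 24.5).
New equilibrium: consumers pay $80.8, producers receive $56.3, Q = 184.2. (Wedge: Pb − Ps = 24.5.)
Burden on consumers: $9.8; on producers: $14.7. (They sum to $24.5.)

Consumers bear $9.8 per prescription; producers bear $14.7 per prescription.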